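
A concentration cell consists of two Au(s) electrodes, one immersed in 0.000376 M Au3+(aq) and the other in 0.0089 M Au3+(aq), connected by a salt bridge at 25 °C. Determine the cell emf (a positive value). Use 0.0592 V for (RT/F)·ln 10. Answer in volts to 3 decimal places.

For a concentration cell E°cell = 0, since both electrodes use the same couple.
The compartment with the higher Au3+(aq) concentration (0.0089 M) acts as the cathode; ions are reduced there and produced at the dilute (0.000376 M) anode.
With n = 3, Ecell = −(0.0592/3)·log([dilute]/[conc]) = −(0.0592/3)·log(0.000376/0.0089) = +0.027 V.

0.027 V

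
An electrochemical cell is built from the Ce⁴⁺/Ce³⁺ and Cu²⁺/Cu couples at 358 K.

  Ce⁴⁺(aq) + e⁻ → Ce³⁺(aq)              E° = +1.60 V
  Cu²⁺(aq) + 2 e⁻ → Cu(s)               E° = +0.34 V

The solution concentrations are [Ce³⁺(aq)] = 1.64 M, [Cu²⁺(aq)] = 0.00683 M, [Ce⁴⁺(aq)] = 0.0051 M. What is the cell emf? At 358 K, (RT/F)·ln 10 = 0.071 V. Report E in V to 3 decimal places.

+1.159 V

The Ce⁴⁺/Ce³⁺ couple has the more positive E°, so it is the cathode; Cu²⁺/Cu is the anode.
The standard potential is +1.60 − (+0.34) = +1.26 V and the balanced reaction transfers n = 2 electrons.
For the overall reaction 2 Ce⁴⁺(aq) + Cu(s) → 2 Ce³⁺(aq) + Cu²⁺(aq), Q = ([Ce³⁺(aq)]^2·[Cu²⁺(aq)]) / [Ce⁴⁺(aq)]^2 = 706, giving log Q = 2.849.
Applying E = E° − (RT ln10/nF)·log Q gives +1.26 − (0.071/2)(2.849) = +1.159 V.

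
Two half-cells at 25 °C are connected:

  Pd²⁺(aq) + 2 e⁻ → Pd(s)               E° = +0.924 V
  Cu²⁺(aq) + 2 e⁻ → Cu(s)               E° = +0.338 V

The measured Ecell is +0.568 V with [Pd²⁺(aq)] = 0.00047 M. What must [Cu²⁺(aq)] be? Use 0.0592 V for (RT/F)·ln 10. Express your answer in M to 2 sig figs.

The Pd²⁺/Pd couple has the larger reduction potential, so it is the cathode: E°cell = +0.924 − (+0.338) = +0.586 V and n = 2.
Rearranging E = E° − (0.0592/n)·log Q gives log Q = 2(+0.586 − (+0.568))/0.0592 = 0.608.
Balancing electrons gives Pd²⁺(aq) + Cu(s) → Pd(s) + Cu²⁺(aq); thus Q = [Cu²⁺(aq)] / [Pd²⁺(aq)].
Substituting the known concentrations and solving, log [Cu²⁺(aq)] = −2.720 and [Cu²⁺(aq)] = 0.0019 M.

0.0019 M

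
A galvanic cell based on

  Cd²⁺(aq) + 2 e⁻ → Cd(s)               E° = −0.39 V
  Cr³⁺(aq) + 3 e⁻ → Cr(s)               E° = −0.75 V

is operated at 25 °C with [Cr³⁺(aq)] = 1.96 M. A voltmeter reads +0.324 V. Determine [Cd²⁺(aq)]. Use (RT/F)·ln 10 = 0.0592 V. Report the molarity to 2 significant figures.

0.095 M

Cd²⁺/Cd is the cathode (higher E°); E°cell = −0.39 − (−0.75) = +0.36 V with n = 6.
From the Nernst equation, log Q = n(E° − E)/0.0592 = 6·(+0.36 − (+0.324))/0.0592 = 3.649.
For 3 Cd²⁺(aq) + 2 Cr(s) → 3 Cd(s) + 2 Cr³⁺(aq), the reaction quotient is Q = [Cr³⁺(aq)]^2 / [Cd²⁺(aq)]^3.
Isolating [Cd²⁺(aq)] in Q = 10^{3.649} yields log [Cd²⁺(aq)] = −1.021, i.e. 0.095 M.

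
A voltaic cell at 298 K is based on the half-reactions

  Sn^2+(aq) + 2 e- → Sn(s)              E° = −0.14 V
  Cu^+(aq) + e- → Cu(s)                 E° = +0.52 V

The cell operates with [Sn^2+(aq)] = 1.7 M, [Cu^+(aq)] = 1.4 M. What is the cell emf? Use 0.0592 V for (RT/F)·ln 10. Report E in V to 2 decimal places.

+0.66 V

Cu⁺/Cu is reduced (cathode, E° = +0.52 V) and Sn²⁺/Sn is oxidized (anode).
The standard potential is +0.52 − (−0.14) = +0.66 V and the balanced reaction transfers n = 2 electrons.
The balanced reaction is 2 Cu^+(aq) + Sn(s) → 2 Cu(s) + Sn^2+(aq), so Q = [Sn^2+(aq)] / [Cu^+(aq)]^2 = 0.867 and log Q = −0.062.
By the Nernst equation, E = +0.66 − (0.0592/2)·(−0.062) = +0.66 V.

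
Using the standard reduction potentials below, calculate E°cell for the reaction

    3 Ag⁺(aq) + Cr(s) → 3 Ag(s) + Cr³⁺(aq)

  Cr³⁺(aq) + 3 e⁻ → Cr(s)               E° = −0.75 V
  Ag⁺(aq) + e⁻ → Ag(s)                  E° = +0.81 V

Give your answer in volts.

In the reaction as written, Ag⁺(aq) is reduced (cathode) and Cr³⁺(aq) is produced by oxidation at the anode.
E°cell = E°(cathode) − E°(anode) = +0.81 − (−0.75) = +1.56 V.

+1.56 V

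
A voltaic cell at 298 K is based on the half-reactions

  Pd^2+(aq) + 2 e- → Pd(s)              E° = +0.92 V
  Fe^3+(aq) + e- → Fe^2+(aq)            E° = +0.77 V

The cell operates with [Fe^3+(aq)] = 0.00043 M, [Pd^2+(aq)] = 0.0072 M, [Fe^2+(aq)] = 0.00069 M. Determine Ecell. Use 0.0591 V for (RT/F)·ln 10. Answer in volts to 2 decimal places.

+0.10 V

Since E°(Pd²⁺/Pd) > E°(Fe³⁺/Fe²⁺), Pd²⁺/Pd serves as the cathode.
E°cell = +0.92 − (+0.77) = +0.15 V, with n = 2 electrons transferred.
For the overall reaction Pd^2+(aq) + 2 Fe^2+(aq) → Pd(s) + 2 Fe^3+(aq), Q = [Fe^3+(aq)]^2 / ([Pd^2+(aq)]·[Fe^2+(aq)]^2) = 53.9, giving log Q = 1.732.
By the Nernst equation, E = +0.15 − (0.0591/2)·(1.732) = +0.10 V.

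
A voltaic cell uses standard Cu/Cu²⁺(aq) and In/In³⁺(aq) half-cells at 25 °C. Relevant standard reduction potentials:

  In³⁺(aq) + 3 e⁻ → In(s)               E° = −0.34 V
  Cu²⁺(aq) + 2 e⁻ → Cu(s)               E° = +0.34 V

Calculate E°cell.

+0.68 V

The Cu²⁺/Cu couple has the higher E°, so Cu ion is reduced (cathode) and In is oxidized (anode).
E°cell = E°(cathode) − E°(anode) = +0.34 − (−0.34) = +0.68 V.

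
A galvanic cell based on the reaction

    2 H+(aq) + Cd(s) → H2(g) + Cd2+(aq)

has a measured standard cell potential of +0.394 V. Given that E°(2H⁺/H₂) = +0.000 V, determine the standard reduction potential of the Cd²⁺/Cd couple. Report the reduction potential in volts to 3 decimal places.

In the reaction as written the 2H⁺/H₂ couple is reduced (cathode) and Cd²⁺/Cd is oxidized (anode), so E°cell = E°(2H⁺/H₂) − E°(Cd²⁺/Cd).
E°(Cd²⁺/Cd) = E°(cathode) − E°cell = +0.000 − (+0.394) = −0.394 V.

−0.394 V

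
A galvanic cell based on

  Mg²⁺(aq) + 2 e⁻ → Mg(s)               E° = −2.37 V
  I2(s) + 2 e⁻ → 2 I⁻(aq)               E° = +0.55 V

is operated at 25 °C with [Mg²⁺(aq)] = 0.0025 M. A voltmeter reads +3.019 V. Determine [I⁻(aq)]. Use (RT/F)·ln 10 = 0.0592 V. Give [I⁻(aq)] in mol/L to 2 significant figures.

0.43 M

The I₂/I⁻ couple has the larger reduction potential, so it is the cathode: E°cell = +0.55 − (−2.37) = +2.92 V and n = 2.
From the Nernst equation, log Q = n(E° − E)/0.0592 = 2·(+2.92 − (+3.019))/0.0592 = −3.345.
Balancing electrons gives I2(s) + Mg(s) → 2 I⁻(aq) + Mg²⁺(aq); thus Q = [I⁻(aq)]^2·[Mg²⁺(aq)].
Isolating [I⁻(aq)] in Q = 10^{−3.345} yields log [I⁻(aq)] = −0.371, i.e. 0.43 M.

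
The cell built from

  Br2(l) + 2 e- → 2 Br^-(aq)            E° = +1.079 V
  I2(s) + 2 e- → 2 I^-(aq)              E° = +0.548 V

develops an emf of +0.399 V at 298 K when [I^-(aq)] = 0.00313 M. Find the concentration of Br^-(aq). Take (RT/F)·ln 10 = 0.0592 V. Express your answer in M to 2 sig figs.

0.53 M

The Br₂/Br⁻ couple has the larger reduction potential, so it is the cathode: E°cell = +1.079 − (+0.548) = +0.531 V and n = 2.
Rearranging E = E° − (0.0592/n)·log Q gives log Q = 2(+0.531 − (+0.399))/0.0592 = 4.459.
The balanced reaction is Br2(l) + 2 I^-(aq) → 2 Br^-(aq) + I2(s), so Q = [Br^-(aq)]^2 / [I^-(aq)]^2.
Isolating [Br^-(aq)] in Q = 10^{4.459} yields log [Br^-(aq)] = −0.275, i.e. 0.53 M.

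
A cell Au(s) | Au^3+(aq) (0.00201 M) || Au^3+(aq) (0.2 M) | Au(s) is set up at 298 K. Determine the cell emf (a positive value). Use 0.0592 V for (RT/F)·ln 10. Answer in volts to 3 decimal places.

For a concentration cell E°cell = 0, since both electrodes use the same couple.
The compartment with the higher Au^3+(aq) concentration (0.2 M) acts as the cathode; ions are reduced there and produced at the dilute (0.00201 M) anode.
With n = 3, Ecell = −(0.0592/3)·log([dilute]/[conc]) = −(0.0592/3)·log(0.00201/0.2) = +0.039 V.

0.039 V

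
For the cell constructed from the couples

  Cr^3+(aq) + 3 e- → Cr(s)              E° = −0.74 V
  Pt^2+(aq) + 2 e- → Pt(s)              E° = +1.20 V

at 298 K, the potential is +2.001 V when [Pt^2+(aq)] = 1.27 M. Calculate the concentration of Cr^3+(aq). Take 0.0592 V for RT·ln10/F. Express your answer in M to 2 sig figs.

The Pt²⁺/Pt couple has the larger reduction potential, so it is the cathode: E°cell = +1.20 − (−0.74) = +1.94 V and n = 6.
From the Nernst equation, log Q = n(E° − E)/0.0592 = 6·(+1.94 − (+2.001))/0.0592 = −6.182.
For 3 Pt^2+(aq) + 2 Cr(s) → 3 Pt(s) + 2 Cr^3+(aq), the reaction quotient is Q = [Cr^3+(aq)]^2 / [Pt^2+(aq)]^3.
Solving for the unknown gives log [Cr^3+(aq)] = −2.935, so [Cr^3+(aq)] ≈ 0.0012 M.

0.0012 M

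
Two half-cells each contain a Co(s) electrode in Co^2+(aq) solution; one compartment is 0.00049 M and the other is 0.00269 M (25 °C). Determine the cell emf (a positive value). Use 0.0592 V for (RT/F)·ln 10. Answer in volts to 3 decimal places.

For a concentration cell E°cell = 0, since both electrodes use the same couple.
The compartment with the higher Co^2+(aq) concentration (0.00269 M) acts as the cathode; ions are reduced there and produced at the dilute (0.00049 M) anode.
With n = 2, Ecell = −(0.0592/2)·log([dilute]/[conc]) = −(0.0592/2)·log(0.00049/0.00269) = +0.022 V.

0.022 V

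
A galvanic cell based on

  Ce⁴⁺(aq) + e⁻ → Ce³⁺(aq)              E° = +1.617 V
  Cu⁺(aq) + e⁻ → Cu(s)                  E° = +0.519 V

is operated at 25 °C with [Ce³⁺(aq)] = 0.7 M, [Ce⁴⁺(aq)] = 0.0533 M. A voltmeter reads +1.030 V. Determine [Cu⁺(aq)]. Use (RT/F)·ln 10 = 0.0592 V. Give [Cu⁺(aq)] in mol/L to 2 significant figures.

With Ce⁴⁺/Ce³⁺ at the cathode and Cu⁺/Cu at the anode, E°cell = +1.617 − (+0.519) = +1.098 V (n = 1).
Rearranging E = E° − (0.0592/n)·log Q gives log Q = 1(+1.098 − (+1.030))/0.0592 = 1.149.
The balanced reaction is Ce⁴⁺(aq) + Cu(s) → Ce³⁺(aq) + Cu⁺(aq), so Q = ([Ce³⁺(aq)]·[Cu⁺(aq)]) / [Ce⁴⁺(aq)].
Substituting the known concentrations and solving, log [Cu⁺(aq)] = 0.031 and [Cu⁺(aq)] = 1.1 M.

1.1 M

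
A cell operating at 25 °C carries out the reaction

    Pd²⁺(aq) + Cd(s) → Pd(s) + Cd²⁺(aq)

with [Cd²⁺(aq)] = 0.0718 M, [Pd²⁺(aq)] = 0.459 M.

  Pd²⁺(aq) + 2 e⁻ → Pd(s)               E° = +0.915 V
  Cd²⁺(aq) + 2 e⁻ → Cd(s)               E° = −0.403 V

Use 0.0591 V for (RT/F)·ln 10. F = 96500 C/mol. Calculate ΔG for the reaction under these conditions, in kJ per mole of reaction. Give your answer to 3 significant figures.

−259 kJ/mol

With Pd²⁺/Pd reduced at the cathode, E°cell = +0.915 − (−0.403) = +1.318 V and n = 2.
Q = [Cd²⁺(aq)] / [Pd²⁺(aq)] = 0.156, so log Q = −0.806 and E = +1.318 − (0.0591/2)(−0.806) = +1.3418 V.
Then ΔG = −nFE = −2 × 96500 × +1.3418 J/mol = −259 kJ/mol.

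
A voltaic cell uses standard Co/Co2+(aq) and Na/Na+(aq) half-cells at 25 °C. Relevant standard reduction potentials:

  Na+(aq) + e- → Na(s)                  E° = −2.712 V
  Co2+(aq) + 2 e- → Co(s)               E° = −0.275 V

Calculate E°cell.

The Co²⁺/Co couple has the higher E°, so Co ion is reduced (cathode) and Na is oxidized (anode).
E°cell = E°(cathode) − E°(anode) = −0.275 − (−2.712) = +2.437 V.

+2.437 V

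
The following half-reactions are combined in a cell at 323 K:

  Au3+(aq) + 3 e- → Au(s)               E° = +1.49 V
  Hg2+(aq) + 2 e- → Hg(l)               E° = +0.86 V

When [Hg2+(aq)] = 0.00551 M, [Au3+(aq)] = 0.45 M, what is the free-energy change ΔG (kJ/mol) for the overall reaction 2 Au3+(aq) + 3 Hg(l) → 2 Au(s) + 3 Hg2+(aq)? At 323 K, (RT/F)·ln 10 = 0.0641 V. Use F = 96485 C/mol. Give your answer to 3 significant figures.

The standard cell potential is +1.49 − (+0.86) = +0.63 V, with n = 6 electrons in the balanced equation.
Q = [Hg2+(aq)]^3 / [Au3+(aq)]^2 = 8.26×10^−7, so log Q = −6.083 and E = +0.63 − (0.0641/6)(−6.083) = +0.6950 V.
Finally ΔG = −nFE = −(6)(96485 C/mol)(+0.6950 V) = −402 kJ/mol.

−402 kJ/mol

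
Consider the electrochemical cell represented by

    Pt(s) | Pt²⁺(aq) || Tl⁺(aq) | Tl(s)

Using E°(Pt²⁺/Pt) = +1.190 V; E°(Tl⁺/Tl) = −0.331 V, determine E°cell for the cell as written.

By convention the left-hand electrode in cell notation is the anode (oxidation) and the right-hand electrode is the cathode (reduction).
E°cell = E°(right) − E°(left) = −0.331 − (+1.190) = −1.521 V.
The negative sign shows that, as written, the cell would require an external voltage to drive the reaction.

−1.521 V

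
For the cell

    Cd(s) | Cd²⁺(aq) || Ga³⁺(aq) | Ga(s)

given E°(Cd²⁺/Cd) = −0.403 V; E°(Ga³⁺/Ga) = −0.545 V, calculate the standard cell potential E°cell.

−0.142 V

By convention the left-hand electrode in cell notation is the anode (oxidation) and the right-hand electrode is the cathode (reduction).
E°cell = E°(right) − E°(left) = −0.545 − (−0.403) = −0.142 V.
The negative sign shows that, as written, the cell would require an external voltage to drive the reaction.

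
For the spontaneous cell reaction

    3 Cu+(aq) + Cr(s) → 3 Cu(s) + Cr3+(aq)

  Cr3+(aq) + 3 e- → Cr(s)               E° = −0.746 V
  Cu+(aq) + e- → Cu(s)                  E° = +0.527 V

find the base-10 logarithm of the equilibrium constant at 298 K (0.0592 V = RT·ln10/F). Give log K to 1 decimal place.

The Cu⁺/Cu couple is reduced (cathode); E°cell = +0.527 − (−0.746) = +1.273 V with n = 3.
At equilibrium E = 0, so log K = nE°cell / 0.0592 = (3)(+1.273) / 0.0592 = 64.5.

log K = 64.5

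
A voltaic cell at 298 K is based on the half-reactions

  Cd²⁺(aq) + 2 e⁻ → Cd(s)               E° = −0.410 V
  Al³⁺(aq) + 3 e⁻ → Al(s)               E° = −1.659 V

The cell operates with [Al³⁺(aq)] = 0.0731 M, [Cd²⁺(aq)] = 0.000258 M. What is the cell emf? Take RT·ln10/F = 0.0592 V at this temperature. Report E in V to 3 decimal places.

+1.165 V

Cd²⁺/Cd is reduced (cathode, E° = −0.410 V) and Al³⁺/Al is oxidized (anode).
The standard potential is −0.410 − (−1.659) = +1.249 V and the balanced reaction transfers n = 6 electrons.
For the overall reaction 3 Cd²⁺(aq) + 2 Al(s) → 3 Cd(s) + 2 Al³⁺(aq), Q = [Al³⁺(aq)]^2 / [Cd²⁺(aq)]^3 = 3.11×10^8, giving log Q = 8.493.
E = E° − (0.0592/n)·log Q = +1.249 − (0.0592/6)(8.493) = +1.165 V.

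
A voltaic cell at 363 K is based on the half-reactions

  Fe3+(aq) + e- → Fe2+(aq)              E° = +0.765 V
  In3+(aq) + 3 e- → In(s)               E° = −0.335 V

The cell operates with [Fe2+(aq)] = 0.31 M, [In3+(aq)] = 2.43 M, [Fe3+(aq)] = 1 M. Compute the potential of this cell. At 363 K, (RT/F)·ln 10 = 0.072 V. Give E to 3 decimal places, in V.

Fe³⁺/Fe²⁺ is reduced (cathode, E° = +0.765 V) and In³⁺/In is oxidized (anode).
The standard potential is +0.765 − (−0.335) = +1.100 V and the balanced reaction transfers n = 3 electrons.
For the overall reaction 3 Fe3+(aq) + In(s) → 3 Fe2+(aq) + In3+(aq), Q = ([Fe2+(aq)]^3·[In3+(aq)]) / [Fe3+(aq)]^3 = 0.0724, giving log Q = −1.140.
By the Nernst equation, E = +1.100 − (0.072/3)·(−1.140) = +1.127 V.

+1.127 V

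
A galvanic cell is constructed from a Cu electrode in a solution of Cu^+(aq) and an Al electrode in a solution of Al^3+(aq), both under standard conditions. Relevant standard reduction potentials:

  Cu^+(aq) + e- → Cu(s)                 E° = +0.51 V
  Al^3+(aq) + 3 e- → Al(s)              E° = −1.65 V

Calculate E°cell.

+2.16 V

The Cu⁺/Cu couple has the higher E°, so Cu ion is reduced (cathode) and Al is oxidized (anode).
E°cell = E°(cathode) − E°(anode) = +0.51 − (−1.65) = +2.16 V.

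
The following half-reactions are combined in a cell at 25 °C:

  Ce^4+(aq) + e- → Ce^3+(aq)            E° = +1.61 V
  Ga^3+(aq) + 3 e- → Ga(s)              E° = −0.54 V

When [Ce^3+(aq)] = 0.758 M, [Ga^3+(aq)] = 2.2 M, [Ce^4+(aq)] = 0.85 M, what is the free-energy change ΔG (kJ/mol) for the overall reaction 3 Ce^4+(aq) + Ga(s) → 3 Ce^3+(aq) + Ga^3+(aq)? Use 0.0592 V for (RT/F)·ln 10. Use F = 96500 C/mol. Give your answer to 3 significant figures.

With Ce⁴⁺/Ce³⁺ reduced at the cathode, E°cell = +1.61 − (−0.54) = +2.15 V and n = 3.
Q = ([Ce^3+(aq)]^3·[Ga^3+(aq)]) / [Ce^4+(aq)]^3 = 1.56, so log Q = 0.193 and E = +2.15 − (0.0592/3)(0.193) = +2.1462 V.
Finally ΔG = −nFE = −(3)(96500 C/mol)(+2.1462 V) = −621 kJ/mol.

−621 kJ/mol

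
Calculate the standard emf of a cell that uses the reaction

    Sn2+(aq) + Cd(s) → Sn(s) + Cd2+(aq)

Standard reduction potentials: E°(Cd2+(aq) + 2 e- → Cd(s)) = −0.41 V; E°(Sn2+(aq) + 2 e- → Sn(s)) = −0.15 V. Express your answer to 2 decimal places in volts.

Sn2+(aq) gains electrons, so the Sn²⁺/Sn couple is the cathode; the Cd²⁺/Cd couple is the anode.
E°cell = E°(cathode) − E°(anode) = −0.15 − (−0.41) = +0.26 V.

+0.26 V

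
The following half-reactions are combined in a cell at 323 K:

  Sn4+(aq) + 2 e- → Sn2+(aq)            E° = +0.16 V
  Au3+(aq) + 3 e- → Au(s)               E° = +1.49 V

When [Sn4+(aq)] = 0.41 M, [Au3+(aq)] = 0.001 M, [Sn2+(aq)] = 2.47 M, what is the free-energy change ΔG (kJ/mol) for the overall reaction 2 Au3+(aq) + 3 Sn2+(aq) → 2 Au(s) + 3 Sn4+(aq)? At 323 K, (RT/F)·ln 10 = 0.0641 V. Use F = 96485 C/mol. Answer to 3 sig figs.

−747 kJ/mol

The standard cell potential is +1.49 − (+0.16) = +1.33 V, with n = 6 electrons in the balanced equation.
Here Q = [Sn4+(aq)]^3 / ([Au3+(aq)]^2·[Sn2+(aq)]^3) = 4.57×10^3 (log Q = 3.660), giving E = +1.33 − (0.0641/6)·(3.660) = +1.2909 V.
Finally ΔG = −nFE = −(6)(96485 C/mol)(+1.2909 V) = −747 kJ/mol.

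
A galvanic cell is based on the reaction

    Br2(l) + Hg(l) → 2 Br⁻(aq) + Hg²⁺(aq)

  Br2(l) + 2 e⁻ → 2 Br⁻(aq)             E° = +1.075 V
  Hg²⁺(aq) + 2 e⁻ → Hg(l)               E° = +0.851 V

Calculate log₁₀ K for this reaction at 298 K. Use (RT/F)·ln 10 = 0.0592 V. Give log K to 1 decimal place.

The Br₂/Br⁻ couple is reduced (cathode); E°cell = +1.075 − (+0.851) = +0.224 V with n = 2.
At equilibrium E = 0, so log K = nE°cell / 0.0592 = (2)(+0.224) / 0.0592 = 7.6.

log K = 7.6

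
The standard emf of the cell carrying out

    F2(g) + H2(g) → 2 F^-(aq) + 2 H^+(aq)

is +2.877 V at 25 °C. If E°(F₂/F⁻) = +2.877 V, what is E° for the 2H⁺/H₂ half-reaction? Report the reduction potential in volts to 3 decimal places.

In the reaction as written the F₂/F⁻ couple is reduced (cathode) and 2H⁺/H₂ is oxidized (anode), so E°cell = E°(F₂/F⁻) − E°(2H⁺/H₂).
E°(2H⁺/H₂) = E°(cathode) − E°cell = +2.877 − (+2.877) = +0.000 V.

+0.000 V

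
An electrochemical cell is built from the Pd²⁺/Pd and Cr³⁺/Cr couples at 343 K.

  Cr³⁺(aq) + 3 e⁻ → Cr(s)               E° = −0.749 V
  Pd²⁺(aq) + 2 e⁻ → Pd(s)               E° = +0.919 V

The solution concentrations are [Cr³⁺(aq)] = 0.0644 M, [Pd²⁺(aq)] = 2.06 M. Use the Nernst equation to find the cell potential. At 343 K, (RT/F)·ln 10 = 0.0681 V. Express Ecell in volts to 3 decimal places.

Pd²⁺/Pd is reduced (cathode, E° = +0.919 V) and Cr³⁺/Cr is oxidized (anode).
E°cell = +0.919 − (−0.749) = +1.668 V, with n = 6 electrons transferred.
Balancing gives 3 Pd²⁺(aq) + 2 Cr(s) → 3 Pd(s) + 2 Cr³⁺(aq); hence Q = [Cr³⁺(aq)]^2 / [Pd²⁺(aq)]^3 = 0.000474 (log Q = −3.324).
Applying E = E° − (RT ln10/nF)·log Q gives +1.668 − (0.0681/6)(−3.324) = +1.706 V.

+1.706 V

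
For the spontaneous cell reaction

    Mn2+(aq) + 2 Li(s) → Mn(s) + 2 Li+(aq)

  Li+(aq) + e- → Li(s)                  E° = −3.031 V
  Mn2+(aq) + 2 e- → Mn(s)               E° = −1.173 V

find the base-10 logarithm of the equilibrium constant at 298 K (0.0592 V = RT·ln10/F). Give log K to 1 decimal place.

The Mn²⁺/Mn couple is reduced (cathode); E°cell = −1.173 − (−3.031) = +1.858 V with n = 2.
At equilibrium E = 0, so log K = nE°cell / 0.0592 = (2)(+1.858) / 0.0592 = 62.8.

log K = 62.8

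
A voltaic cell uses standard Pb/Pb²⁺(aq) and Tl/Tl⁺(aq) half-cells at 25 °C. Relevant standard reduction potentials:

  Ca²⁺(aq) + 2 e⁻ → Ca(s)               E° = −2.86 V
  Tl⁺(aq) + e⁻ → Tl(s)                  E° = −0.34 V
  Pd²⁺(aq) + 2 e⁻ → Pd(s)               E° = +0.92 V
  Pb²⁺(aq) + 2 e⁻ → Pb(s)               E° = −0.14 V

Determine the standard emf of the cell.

Of the two couples in this cell, the one with the more positive reduction potential is reduced at the cathode: here that is Pb²⁺/Pb (−0.14 V); Tl⁺/Tl (−0.34 V) is the anode.
E°cell = E°(cathode) − E°(anode) = −0.14 − (−0.34) = +0.20 V.

+0.20 V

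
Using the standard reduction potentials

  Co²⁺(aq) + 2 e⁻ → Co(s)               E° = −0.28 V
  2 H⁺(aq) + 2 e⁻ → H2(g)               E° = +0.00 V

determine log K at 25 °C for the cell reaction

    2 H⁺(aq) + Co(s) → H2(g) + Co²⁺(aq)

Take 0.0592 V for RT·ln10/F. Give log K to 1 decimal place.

log K = 9.5

The 2H⁺/H₂ couple is reduced (cathode); E°cell = +0.00 − (−0.28) = +0.28 V with n = 2.
At equilibrium E = 0, so log K = nE°cell / 0.0592 = (2)(+0.28) / 0.0592 = 9.5.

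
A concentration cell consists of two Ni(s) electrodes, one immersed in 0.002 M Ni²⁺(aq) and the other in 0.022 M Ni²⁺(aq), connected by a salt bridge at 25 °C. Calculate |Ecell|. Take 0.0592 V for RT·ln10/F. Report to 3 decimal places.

For a concentration cell E°cell = 0, since both electrodes use the same couple.
The compartment with the higher Ni²⁺(aq) concentration (0.022 M) acts as the cathode; ions are reduced there and produced at the dilute (0.002 M) anode.
With n = 2, Ecell = −(0.0592/2)·log([dilute]/[conc]) = −(0.0592/2)·log(0.002/0.022) = +0.031 V.

0.031 V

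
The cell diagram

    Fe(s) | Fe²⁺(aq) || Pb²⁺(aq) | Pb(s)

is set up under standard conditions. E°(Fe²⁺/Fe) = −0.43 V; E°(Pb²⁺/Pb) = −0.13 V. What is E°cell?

+0.30 V

By convention the left-hand electrode in cell notation is the anode (oxidation) and the right-hand electrode is the cathode (reduction).
E°cell = E°(right) − E°(left) = −0.13 − (−0.43) = +0.30 V.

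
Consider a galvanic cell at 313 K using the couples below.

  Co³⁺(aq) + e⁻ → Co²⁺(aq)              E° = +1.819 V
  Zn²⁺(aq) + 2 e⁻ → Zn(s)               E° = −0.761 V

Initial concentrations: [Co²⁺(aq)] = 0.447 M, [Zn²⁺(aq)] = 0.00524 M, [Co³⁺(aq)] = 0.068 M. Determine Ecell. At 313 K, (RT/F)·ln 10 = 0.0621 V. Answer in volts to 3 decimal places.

+2.600 V

The Co³⁺/Co²⁺ couple has the more positive E°, so it is the cathode; Zn²⁺/Zn is the anode.
The standard potential is +1.819 − (−0.761) = +2.580 V and the balanced reaction transfers n = 2 electrons.
Balancing gives 2 Co³⁺(aq) + Zn(s) → 2 Co²⁺(aq) + Zn²⁺(aq); hence Q = ([Co²⁺(aq)]^2·[Zn²⁺(aq)]) / [Co³⁺(aq)]^2 = 0.226 (log Q = −0.645).
Applying E = E° − (RT ln10/nF)·log Q gives +2.580 − (0.0621/2)(−0.645) = +2.600 V.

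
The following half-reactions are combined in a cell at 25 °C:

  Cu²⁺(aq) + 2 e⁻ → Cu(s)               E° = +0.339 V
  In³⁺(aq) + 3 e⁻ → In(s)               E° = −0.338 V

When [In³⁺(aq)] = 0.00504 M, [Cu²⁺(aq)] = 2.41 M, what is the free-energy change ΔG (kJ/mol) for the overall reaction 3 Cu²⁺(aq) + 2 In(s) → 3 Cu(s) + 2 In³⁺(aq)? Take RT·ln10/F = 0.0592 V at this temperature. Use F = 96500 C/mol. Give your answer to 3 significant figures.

−425 kJ/mol

With Cu²⁺/Cu reduced at the cathode, E°cell = +0.339 − (−0.338) = +0.677 V and n = 6.
The reaction quotient is [In³⁺(aq)]^2 / [Cu²⁺(aq)]^3 = 1.81×10^−6; by Nernst, E = +0.677 − (0.0592/6)(−5.741) = +0.7336 V.
ΔG = −nFE = −(6)(96500)(+0.7336) J/mol = −425 kJ/mol.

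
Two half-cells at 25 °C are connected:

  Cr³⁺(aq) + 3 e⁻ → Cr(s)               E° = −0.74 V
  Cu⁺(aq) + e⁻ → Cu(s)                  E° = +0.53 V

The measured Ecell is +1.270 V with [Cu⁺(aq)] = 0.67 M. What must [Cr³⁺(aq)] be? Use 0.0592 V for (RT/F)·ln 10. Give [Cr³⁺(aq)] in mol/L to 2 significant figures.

0.30 M

Cu⁺/Cu is the cathode (higher E°); E°cell = +0.53 − (−0.74) = +1.27 V with n = 3.
Since E = E° − (0.0592/n)·log Q, log Q = n(E° − E)/0.0592 = 0.000.
For 3 Cu⁺(aq) + Cr(s) → 3 Cu(s) + Cr³⁺(aq), the reaction quotient is Q = [Cr³⁺(aq)] / [Cu⁺(aq)]^3.
Isolating [Cr³⁺(aq)] in Q = 10^{0.000} yields log [Cr³⁺(aq)] = −0.522, i.e. 0.30 M.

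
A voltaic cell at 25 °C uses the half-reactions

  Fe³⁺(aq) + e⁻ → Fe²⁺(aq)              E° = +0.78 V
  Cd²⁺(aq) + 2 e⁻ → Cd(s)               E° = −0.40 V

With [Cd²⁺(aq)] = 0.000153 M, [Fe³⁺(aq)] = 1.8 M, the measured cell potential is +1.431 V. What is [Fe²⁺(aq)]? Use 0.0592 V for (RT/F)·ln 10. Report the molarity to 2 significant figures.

Fe³⁺/Fe²⁺ is the cathode (higher E°); E°cell = +0.78 − (−0.40) = +1.18 V with n = 2.
Rearranging E = E° − (0.0592/n)·log Q gives log Q = 2(+1.18 − (+1.431))/0.0592 = −8.480.
For 2 Fe³⁺(aq) + Cd(s) → 2 Fe²⁺(aq) + Cd²⁺(aq), the reaction quotient is Q = ([Fe²⁺(aq)]^2·[Cd²⁺(aq)]) / [Fe³⁺(aq)]^2.
Solving for the unknown gives log [Fe²⁺(aq)] = −2.077, so [Fe²⁺(aq)] ≈ 0.0084 M.

0.0084 M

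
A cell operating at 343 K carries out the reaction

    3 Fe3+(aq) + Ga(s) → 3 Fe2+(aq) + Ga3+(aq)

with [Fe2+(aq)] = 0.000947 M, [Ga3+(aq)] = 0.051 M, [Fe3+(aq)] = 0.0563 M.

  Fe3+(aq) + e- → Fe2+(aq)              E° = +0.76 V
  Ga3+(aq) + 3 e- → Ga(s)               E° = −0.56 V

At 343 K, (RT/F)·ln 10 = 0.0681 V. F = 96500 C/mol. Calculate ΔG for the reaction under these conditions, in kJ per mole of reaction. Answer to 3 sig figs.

The standard cell potential is +0.76 − (−0.56) = +1.32 V, with n = 3 electrons in the balanced equation.
The reaction quotient is ([Fe2+(aq)]^3·[Ga3+(aq)]) / [Fe3+(aq)]^3 = 2.43×10^−7; by Nernst, E = +1.32 − (0.0681/3)(−6.615) = +1.4702 V.
ΔG = −nFE = −(3)(96500)(+1.4702) J/mol = −426 kJ/mol.

−426 kJ/mol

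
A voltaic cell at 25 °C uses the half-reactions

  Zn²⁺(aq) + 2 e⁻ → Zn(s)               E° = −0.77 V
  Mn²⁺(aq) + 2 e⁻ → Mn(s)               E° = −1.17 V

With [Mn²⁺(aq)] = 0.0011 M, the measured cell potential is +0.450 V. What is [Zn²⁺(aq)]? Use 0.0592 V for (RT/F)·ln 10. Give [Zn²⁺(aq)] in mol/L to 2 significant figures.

0.054 M

The Zn²⁺/Zn couple has the larger reduction potential, so it is the cathode: E°cell = −0.77 − (−1.17) = +0.40 V and n = 2.
Since E = E° − (0.0592/n)·log Q, log Q = n(E° − E)/0.0592 = −1.689.
Balancing electrons gives Zn²⁺(aq) + Mn(s) → Zn(s) + Mn²⁺(aq); thus Q = [Mn²⁺(aq)] / [Zn²⁺(aq)].
Substituting the known concentrations and solving, log [Zn²⁺(aq)] = −1.270 and [Zn²⁺(aq)] = 0.054 M.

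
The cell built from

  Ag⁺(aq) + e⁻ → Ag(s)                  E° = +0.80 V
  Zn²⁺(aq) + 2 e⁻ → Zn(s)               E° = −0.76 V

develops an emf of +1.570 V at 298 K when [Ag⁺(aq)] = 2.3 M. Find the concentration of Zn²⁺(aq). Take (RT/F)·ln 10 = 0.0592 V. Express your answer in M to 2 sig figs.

2.4 M

Ag⁺/Ag is the cathode (higher E°); E°cell = +0.80 − (−0.76) = +1.56 V with n = 2.
From the Nernst equation, log Q = n(E° − E)/0.0592 = 2·(+1.56 − (+1.570))/0.0592 = −0.338.
The balanced reaction is 2 Ag⁺(aq) + Zn(s) → 2 Ag(s) + Zn²⁺(aq), so Q = [Zn²⁺(aq)] / [Ag⁺(aq)]^2.
Isolating [Zn²⁺(aq)] in Q = 10^{−0.338} yields log [Zn²⁺(aq)] = 0.385, i.e. 2.4 M.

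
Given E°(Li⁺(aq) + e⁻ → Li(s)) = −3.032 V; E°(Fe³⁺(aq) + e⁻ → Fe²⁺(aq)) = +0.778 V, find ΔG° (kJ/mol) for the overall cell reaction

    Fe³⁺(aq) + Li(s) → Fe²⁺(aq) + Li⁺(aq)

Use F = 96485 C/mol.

−368 kJ/mol

In the reaction as written Fe³⁺(aq) is reduced, so the Fe³⁺/Fe²⁺ couple is the cathode and Li⁺/Li is the anode.
E°cell = +0.778 − (−3.032) = +3.810 V; balancing electrons gives n = 1.
ΔG° = −nFE°cell = −(1)(96485)(+3.810) J/mol = −368 kJ/mol.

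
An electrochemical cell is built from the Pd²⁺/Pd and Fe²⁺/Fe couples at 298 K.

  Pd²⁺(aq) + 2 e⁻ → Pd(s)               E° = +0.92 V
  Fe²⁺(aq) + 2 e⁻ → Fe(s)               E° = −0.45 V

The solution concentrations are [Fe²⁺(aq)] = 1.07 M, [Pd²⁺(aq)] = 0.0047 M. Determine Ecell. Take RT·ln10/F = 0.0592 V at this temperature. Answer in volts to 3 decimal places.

+1.300 V

Pd²⁺/Pd is reduced (cathode, E° = +0.92 V) and Fe²⁺/Fe is oxidized (anode).
E°cell = E°cat − E°an = +0.92 − (−0.45) = +1.37 V; n = 2.
Balancing gives Pd²⁺(aq) + Fe(s) → Pd(s) + Fe²⁺(aq); hence Q = [Fe²⁺(aq)] / [Pd²⁺(aq)] = 228 (log Q = 2.357).
Applying E = E° − (RT ln10/nF)·log Q gives +1.37 − (0.0592/2)(2.357) = +1.300 V.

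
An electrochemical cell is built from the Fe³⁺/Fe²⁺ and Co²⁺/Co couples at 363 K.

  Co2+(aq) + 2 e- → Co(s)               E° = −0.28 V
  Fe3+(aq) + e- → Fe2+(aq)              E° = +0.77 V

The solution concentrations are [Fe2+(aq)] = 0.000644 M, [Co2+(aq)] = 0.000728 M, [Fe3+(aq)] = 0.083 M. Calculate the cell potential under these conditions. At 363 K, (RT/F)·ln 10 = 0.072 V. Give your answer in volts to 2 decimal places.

+1.31 V

Since E°(Fe³⁺/Fe²⁺) > E°(Co²⁺/Co), Fe³⁺/Fe²⁺ serves as the cathode.
The standard potential is +0.77 − (−0.28) = +1.05 V and the balanced reaction transfers n = 2 electrons.
The balanced reaction is 2 Fe3+(aq) + Co(s) → 2 Fe2+(aq) + Co2+(aq), so Q = ([Fe2+(aq)]^2·[Co2+(aq)]) / [Fe3+(aq)]^2 = 4.38×10^−8 and log Q = −7.358.
E = E° − (0.072/n)·log Q = +1.05 − (0.072/2)(−7.358) = +1.31 V.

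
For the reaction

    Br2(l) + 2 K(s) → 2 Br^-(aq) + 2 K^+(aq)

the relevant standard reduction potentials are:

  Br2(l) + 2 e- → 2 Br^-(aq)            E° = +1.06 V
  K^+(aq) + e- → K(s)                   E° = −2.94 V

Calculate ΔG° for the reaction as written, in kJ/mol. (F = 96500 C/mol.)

−772 kJ/mol

In the reaction as written Br2(l) is reduced, so the Br₂/Br⁻ couple is the cathode and K⁺/K is the anode.
E°cell = +1.06 − (−2.94) = +4.00 V; balancing electrons gives n = 2.
ΔG° = −nFE°cell = −(2)(96500)(+4.00) J/mol = −772 kJ/mol.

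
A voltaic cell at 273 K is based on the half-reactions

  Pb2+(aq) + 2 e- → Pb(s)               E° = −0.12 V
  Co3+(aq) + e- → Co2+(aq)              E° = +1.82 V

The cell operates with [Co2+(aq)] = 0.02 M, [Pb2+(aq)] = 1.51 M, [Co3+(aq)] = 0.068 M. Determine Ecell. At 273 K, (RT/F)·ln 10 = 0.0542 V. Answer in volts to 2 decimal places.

+1.96 V

Since E°(Co³⁺/Co²⁺) > E°(Pb²⁺/Pb), Co³⁺/Co²⁺ serves as the cathode.
The standard potential is +1.82 − (−0.12) = +1.94 V and the balanced reaction transfers n = 2 electrons.
The balanced reaction is 2 Co3+(aq) + Pb(s) → 2 Co2+(aq) + Pb2+(aq), so Q = ([Co2+(aq)]^2·[Pb2+(aq)]) / [Co3+(aq)]^2 = 0.131 and log Q = −0.884.
E = E° − (0.0542/n)·log Q = +1.94 − (0.0542/2)(−0.884) = +1.96 V.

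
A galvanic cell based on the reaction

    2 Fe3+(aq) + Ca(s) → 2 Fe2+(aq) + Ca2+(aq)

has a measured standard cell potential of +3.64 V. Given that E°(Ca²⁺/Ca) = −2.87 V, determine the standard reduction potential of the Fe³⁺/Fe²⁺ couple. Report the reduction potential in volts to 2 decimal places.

In the reaction as written the Fe³⁺/Fe²⁺ couple is reduced (cathode) and Ca²⁺/Ca is oxidized (anode), so E°cell = E°(Fe³⁺/Fe²⁺) − E°(Ca²⁺/Ca).
E°(Fe³⁺/Fe²⁺) = E°cell + E°(anode) = +3.64 + (−2.87) = +0.77 V.

+0.77 V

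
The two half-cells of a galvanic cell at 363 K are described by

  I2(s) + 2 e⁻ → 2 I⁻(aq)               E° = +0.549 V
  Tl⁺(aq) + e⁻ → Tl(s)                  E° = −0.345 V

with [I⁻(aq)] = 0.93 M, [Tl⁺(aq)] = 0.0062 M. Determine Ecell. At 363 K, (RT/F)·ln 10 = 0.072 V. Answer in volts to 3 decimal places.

+1.055 V

The I₂/I⁻ couple has the more positive E°, so it is the cathode; Tl⁺/Tl is the anode.
E°cell = +0.549 − (−0.345) = +0.894 V, with n = 2 electrons transferred.
Balancing gives I2(s) + 2 Tl(s) → 2 I⁻(aq) + 2 Tl⁺(aq); hence Q = [I⁻(aq)]^2·[Tl⁺(aq)]^2 = 3.32×10^−5 (log Q = −4.478).
E = E° − (0.072/n)·log Q = +0.894 − (0.072/2)(−4.478) = +1.055 V.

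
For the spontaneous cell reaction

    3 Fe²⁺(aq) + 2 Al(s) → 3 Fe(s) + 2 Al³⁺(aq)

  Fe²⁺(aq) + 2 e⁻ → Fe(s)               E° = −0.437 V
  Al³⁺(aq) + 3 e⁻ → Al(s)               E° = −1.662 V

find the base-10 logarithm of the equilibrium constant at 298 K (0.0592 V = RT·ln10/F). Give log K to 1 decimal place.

log K = 124.2

The Fe²⁺/Fe couple is reduced (cathode); E°cell = −0.437 − (−1.662) = +1.225 V with n = 6.
At equilibrium E = 0, so log K = nE°cell / 0.0592 = (6)(+1.225) / 0.0592 = 124.2.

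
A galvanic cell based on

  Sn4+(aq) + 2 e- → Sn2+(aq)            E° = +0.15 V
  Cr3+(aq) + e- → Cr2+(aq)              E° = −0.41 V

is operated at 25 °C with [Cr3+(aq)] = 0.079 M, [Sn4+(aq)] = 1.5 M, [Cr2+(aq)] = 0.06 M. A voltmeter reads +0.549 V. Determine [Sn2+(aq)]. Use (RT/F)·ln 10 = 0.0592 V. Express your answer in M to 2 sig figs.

2.0 M

Sn⁴⁺/Sn²⁺ is the cathode (higher E°); E°cell = +0.15 − (−0.41) = +0.56 V with n = 2.
Since E = E° − (0.0592/n)·log Q, log Q = n(E° − E)/0.0592 = 0.372.
Balancing electrons gives Sn4+(aq) + 2 Cr2+(aq) → Sn2+(aq) + 2 Cr3+(aq); thus Q = ([Sn2+(aq)]·[Cr3+(aq)]^2) / ([Sn4+(aq)]·[Cr2+(aq)]^2).
Solving for the unknown gives log [Sn2+(aq)] = 0.309, so [Sn2+(aq)] ≈ 2.0 M.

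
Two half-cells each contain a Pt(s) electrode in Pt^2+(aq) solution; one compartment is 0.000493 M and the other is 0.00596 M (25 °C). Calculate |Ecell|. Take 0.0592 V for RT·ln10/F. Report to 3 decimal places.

0.032 V

For a concentration cell E°cell = 0, since both electrodes use the same couple.
The compartment with the higher Pt^2+(aq) concentration (0.00596 M) acts as the cathode; ions are reduced there and produced at the dilute (0.000493 M) anode.
With n = 2, Ecell = −(0.0592/2)·log([dilute]/[conc]) = −(0.0592/2)·log(0.000493/0.00596) = +0.032 V.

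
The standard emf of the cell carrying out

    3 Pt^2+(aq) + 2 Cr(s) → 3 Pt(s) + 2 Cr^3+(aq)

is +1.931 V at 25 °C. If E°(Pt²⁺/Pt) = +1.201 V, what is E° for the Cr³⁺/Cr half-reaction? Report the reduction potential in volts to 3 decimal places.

In the reaction as written the Pt²⁺/Pt couple is reduced (cathode) and Cr³⁺/Cr is oxidized (anode), so E°cell = E°(Pt²⁺/Pt) − E°(Cr³⁺/Cr).
E°(Cr³⁺/Cr) = E°(cathode) − E°cell = +1.201 − (+1.931) = −0.730 V.

−0.730 V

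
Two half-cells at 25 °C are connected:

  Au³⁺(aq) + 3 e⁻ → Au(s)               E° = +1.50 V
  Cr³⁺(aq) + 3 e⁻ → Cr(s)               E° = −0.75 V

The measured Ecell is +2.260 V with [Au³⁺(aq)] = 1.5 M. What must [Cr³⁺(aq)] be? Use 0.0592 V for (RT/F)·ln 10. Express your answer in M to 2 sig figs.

0.47 M

Au³⁺/Au is the cathode (higher E°); E°cell = +1.50 − (−0.75) = +2.25 V with n = 3.
Rearranging E = E° − (0.0592/n)·log Q gives log Q = 3(+2.25 − (+2.260))/0.0592 = −0.507.
For Au³⁺(aq) + Cr(s) → Au(s) + Cr³⁺(aq), the reaction quotient is Q = [Cr³⁺(aq)] / [Au³⁺(aq)].
Substituting the known concentrations and solving, log [Cr³⁺(aq)] = −0.331 and [Cr³⁺(aq)] = 0.47 M.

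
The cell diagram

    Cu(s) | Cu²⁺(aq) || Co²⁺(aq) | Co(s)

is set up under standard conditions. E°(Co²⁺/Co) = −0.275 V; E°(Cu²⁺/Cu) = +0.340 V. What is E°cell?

By convention the left-hand electrode in cell notation is the anode (oxidation) and the right-hand electrode is the cathode (reduction).
E°cell = E°(right) − E°(left) = −0.275 − (+0.340) = −0.615 V.
The negative sign shows that, as written, the cell would require an external voltage to drive the reaction.

−0.615 V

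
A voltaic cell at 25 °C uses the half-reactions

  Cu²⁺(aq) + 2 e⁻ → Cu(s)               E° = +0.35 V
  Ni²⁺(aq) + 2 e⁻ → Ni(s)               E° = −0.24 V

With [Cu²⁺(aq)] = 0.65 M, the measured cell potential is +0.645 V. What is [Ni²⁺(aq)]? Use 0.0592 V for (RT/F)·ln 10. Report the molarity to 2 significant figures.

Cu²⁺/Cu is the cathode (higher E°); E°cell = +0.35 − (−0.24) = +0.59 V with n = 2.
Since E = E° − (0.0592/n)·log Q, log Q = n(E° − E)/0.0592 = −1.858.
The balanced reaction is Cu²⁺(aq) + Ni(s) → Cu(s) + Ni²⁺(aq), so Q = [Ni²⁺(aq)] / [Cu²⁺(aq)].
Isolating [Ni²⁺(aq)] in Q = 10^{−1.858} yields log [Ni²⁺(aq)] = −2.045, i.e. 0.0090 M.

0.0090 M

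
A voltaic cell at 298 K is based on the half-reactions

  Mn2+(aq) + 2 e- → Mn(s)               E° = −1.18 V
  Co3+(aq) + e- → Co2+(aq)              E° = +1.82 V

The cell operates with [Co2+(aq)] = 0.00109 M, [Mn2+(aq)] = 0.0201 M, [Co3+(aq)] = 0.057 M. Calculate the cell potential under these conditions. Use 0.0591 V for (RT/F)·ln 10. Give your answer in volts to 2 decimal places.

Co³⁺/Co²⁺ is reduced (cathode, E° = +1.82 V) and Mn²⁺/Mn is oxidized (anode).
The standard potential is +1.82 − (−1.18) = +3.00 V and the balanced reaction transfers n = 2 electrons.
For the overall reaction 2 Co3+(aq) + Mn(s) → 2 Co2+(aq) + Mn2+(aq), Q = ([Co2+(aq)]^2·[Mn2+(aq)]) / [Co3+(aq)]^2 = 7.35×10^−6, giving log Q = −5.134.
By the Nernst equation, E = +3.00 − (0.0591/2)·(−5.134) = +3.15 V.

+3.15 V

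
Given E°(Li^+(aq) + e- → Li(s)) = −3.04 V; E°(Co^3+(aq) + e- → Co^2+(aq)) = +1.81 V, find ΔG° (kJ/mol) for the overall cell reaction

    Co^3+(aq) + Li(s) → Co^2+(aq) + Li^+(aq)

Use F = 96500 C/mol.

In the reaction as written Co^3+(aq) is reduced, so the Co³⁺/Co²⁺ couple is the cathode and Li⁺/Li is the anode.
E°cell = +1.81 − (−3.04) = +4.85 V; balancing electrons gives n = 1.
ΔG° = −nFE°cell = −(1)(96500)(+4.85) J/mol = −468 kJ/mol.

−468 kJ/mol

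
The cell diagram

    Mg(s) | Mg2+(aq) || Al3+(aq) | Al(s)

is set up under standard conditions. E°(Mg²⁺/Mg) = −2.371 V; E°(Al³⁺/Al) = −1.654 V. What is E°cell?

+0.717 V

By convention the left-hand electrode in cell notation is the anode (oxidation) and the right-hand electrode is the cathode (reduction).
E°cell = E°(right) − E°(left) = −1.654 − (−2.371) = +0.717 V.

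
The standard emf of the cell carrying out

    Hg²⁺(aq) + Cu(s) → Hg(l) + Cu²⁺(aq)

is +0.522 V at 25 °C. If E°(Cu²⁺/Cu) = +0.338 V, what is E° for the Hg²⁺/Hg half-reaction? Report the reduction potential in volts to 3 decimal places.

In the reaction as written the Hg²⁺/Hg couple is reduced (cathode) and Cu²⁺/Cu is oxidized (anode), so E°cell = E°(Hg²⁺/Hg) − E°(Cu²⁺/Cu).
E°(Hg²⁺/Hg) = E°cell + E°(anode) = +0.522 + (+0.338) = +0.860 V.

+0.860 V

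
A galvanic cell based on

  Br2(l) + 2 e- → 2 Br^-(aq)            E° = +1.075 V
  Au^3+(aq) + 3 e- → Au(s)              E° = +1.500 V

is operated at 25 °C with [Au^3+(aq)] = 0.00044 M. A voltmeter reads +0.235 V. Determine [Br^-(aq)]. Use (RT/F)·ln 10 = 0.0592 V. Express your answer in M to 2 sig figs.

0.0081 M

With Au³⁺/Au at the cathode and Br₂/Br⁻ at the anode, E°cell = +1.500 − (+1.075) = +0.425 V (n = 6).
From the Nernst equation, log Q = n(E° − E)/0.0592 = 6·(+0.425 − (+0.235))/0.0592 = 19.257.
The balanced reaction is 2 Au^3+(aq) + 6 Br^-(aq) → 2 Au(s) + 3 Br2(l), so Q = 1 / ([Au^3+(aq)]^2·[Br^-(aq)]^6).
Isolating [Br^-(aq)] in Q = 10^{19.257} yields log [Br^-(aq)] = −2.091, i.e. 0.0081 M.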